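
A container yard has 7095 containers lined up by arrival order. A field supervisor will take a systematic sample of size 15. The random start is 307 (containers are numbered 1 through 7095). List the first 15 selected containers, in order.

307, 780, 1253, 1726, 2199, 2672, 3145, 3618, 4091, 4564, 5037, 5510, 5983, 6456, 6929

k = N/n = 7095/15 = 473
container 1: 307
container 2: 307 + 473 = 780
container 3: 780 + 473 = 1253
container 4: 1253 + 473 = 1726
container 5: 1726 + 473 = 2199
container 6: 2199 + 473 = 2672
container 7: 2672 + 473 = 3145
container 8: 3145 + 473 = 3618
container 9: 3618 + 473 = 4091
container 10: 4091 + 473 = 4564
container 11: 4564 + 473 = 5037
container 12: 5037 + 473 = 5510
container 13: 5510 + 473 = 5983
container 14: 5983 + 473 = 6456
container 15: 6456 + 473 = 6929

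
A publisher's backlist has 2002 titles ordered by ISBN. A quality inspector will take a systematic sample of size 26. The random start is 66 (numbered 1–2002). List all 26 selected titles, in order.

66, 143, 220, 297, 374, 451, 528, 605, 682, 759, 836, 913, 990, 1067, 1144, 1221, 1298, 1375, 1452, 1529, 1606, 1683, 1760, 1837, 1914, 1991

k = N/n = 2002/26 = 77
title 1: 66
title 2: 66 + 77 = 143
title 3: 143 + 77 = 220
title 4: 220 + 77 = 297
title 5: 297 + 77 = 374
title 6: 374 + 77 = 451
title 7: 451 + 77 = 528
title 8: 528 + 77 = 605
title 9: 605 + 77 = 682
title 10: 682 + 77 = 759
title 11: 759 + 77 = 836
title 12: 836 + 77 = 913
title 13: 913 + 77 = 990
title 14: 990 + 77 = 1067
title 15: 1067 + 77 = 1144
title 16: 1144 + 77 = 1221
title 17: 1221 + 77 = 1298
title 18: 1298 + 77 = 1375
title 19: 1375 + 77 = 1452
title 20: 1452 + 77 = 1529
title 21: 1529 + 77 = 1606
title 22: 1606 + 77 = 1683
title 23: 1683 + 77 = 1760
title 24: 1760 + 77 = 1837
title 25: 1837 + 77 = 1914
title 26: 1914 + 77 = 1991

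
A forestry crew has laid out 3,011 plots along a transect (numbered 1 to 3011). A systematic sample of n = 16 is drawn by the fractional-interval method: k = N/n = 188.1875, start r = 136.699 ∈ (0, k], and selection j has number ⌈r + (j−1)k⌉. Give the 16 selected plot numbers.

j=1: r + 0k = 136.699 → ⌈·⌉ = 137
j=2: r + 1k = 324.8865 → ⌈·⌉ = 325
j=3: r + 2k = 513.074 → ⌈·⌉ = 514
j=4: r + 3k = 701.2615 → ⌈·⌉ = 702
j=5: r + 4k = 889.449 → ⌈·⌉ = 890
j=6: r + 5k = 1077.6365 → ⌈·⌉ = 1078
j=7: r + 6k = 1265.824 → ⌈·⌉ = 1266
j=8: r + 7k = 1454.0115 → ⌈·⌉ = 1455
j=9: r + 8k = 1642.199 → ⌈·⌉ = 1643
j=10: r + 9k = 1830.3865 → ⌈·⌉ = 1831
j=11: r + 10k = 2018.574 → ⌈·⌉ = 2019
j=12: r + 11k = 2206.7615 → ⌈·⌉ = 2207
j=13: r + 12k = 2394.949 → ⌈·⌉ = 2395
j=14: r + 13k = 2583.1365 → ⌈·⌉ = 2584
j=15: r + 14k = 2771.324 → ⌈·⌉ = 2772
j=16: r + 15k = 2959.5115 → ⌈·⌉ = 2960

137, 325, 514, 702, 890, 1078, 1266, 1455, 1643, 1831, 2019, 2207, 2395, 2584, 2772, 2960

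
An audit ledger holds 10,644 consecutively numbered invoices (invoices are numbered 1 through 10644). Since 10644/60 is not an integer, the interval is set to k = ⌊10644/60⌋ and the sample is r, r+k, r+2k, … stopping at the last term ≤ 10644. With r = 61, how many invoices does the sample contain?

k = ⌊10644/60⌋ = 177
Achieved size = ⌊(10644 − 61)/177⌋ + 1 = ⌊10583/177⌋ + 1 = 59 + 1 = 60
(last selection: 61 + 59×177 = 10504 ≤ 10644; next would be 10681 > 10644)

60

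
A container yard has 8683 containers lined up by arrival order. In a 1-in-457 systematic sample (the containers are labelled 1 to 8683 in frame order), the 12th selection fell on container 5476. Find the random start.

k = 457
r = 5476 − (12−1)×457 = 5476 − 5027 = 449

449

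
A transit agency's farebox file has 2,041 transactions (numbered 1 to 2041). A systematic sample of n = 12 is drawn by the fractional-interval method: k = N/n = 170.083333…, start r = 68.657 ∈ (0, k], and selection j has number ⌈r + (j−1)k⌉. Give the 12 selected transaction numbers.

69, 239, 409, 579, 749, 920, 1090, 1260, 1430, 1600, 1770, 1940

j=1: r + 0k = 68.657 → ⌈·⌉ = 69
j=2: r + 1k = 238.740333… → ⌈·⌉ = 239
j=3: r + 2k = 408.823666… → ⌈·⌉ = 409
j=4: r + 3k = 578.907 → ⌈·⌉ = 579
j=5: r + 4k = 748.990333… → ⌈·⌉ = 749
j=6: r + 5k = 919.073666… → ⌈·⌉ = 920
j=7: r + 6k = 1089.157 → ⌈·⌉ = 1090
j=8: r + 7k = 1259.240333… → ⌈·⌉ = 1260
j=9: r + 8k = 1429.323666… → ⌈·⌉ = 1430
j=10: r + 9k = 1599.407 → ⌈·⌉ = 1600
j=11: r + 10k = 1769.490333… → ⌈·⌉ = 1770
j=12: r + 11k = 1939.573666… → ⌈·⌉ = 1940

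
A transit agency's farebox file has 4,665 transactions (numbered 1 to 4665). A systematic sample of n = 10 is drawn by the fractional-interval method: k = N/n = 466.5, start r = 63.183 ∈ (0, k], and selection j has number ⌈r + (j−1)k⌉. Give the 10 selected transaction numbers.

j=1: r + 0k = 63.183 → ⌈·⌉ = 64
j=2: r + 1k = 529.683 → ⌈·⌉ = 530
j=3: r + 2k = 996.183 → ⌈·⌉ = 997
j=4: r + 3k = 1462.683 → ⌈·⌉ = 1463
j=5: r + 4k = 1929.183 → ⌈·⌉ = 1930
j=6: r + 5k = 2395.683 → ⌈·⌉ = 2396
j=7: r + 6k = 2862.183 → ⌈·⌉ = 2863
j=8: r + 7k = 3328.683 → ⌈·⌉ = 3329
j=9: r + 8k = 3795.183 → ⌈·⌉ = 3796
j=10: r + 9k = 4261.683 → ⌈·⌉ = 4262

64, 530, 997, 1463, 1930, 2396, 2863, 3329, 3796, 4262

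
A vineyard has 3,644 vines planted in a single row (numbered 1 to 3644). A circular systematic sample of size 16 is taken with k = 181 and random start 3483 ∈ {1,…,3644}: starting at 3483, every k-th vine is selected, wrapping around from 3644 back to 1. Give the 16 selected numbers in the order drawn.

Selection 1: 3483
Selection 2: 3483 + 181 = 3664 → 3664 − 3644 = 20
Selection 3: 20 + 181 = 201
Selection 4: 201 + 181 = 382
Selection 5: 382 + 181 = 563
Selection 6: 563 + 181 = 744
Selection 7: 744 + 181 = 925
Selection 8: 925 + 181 = 1106
Selection 9: 1106 + 181 = 1287
Selection 10: 1287 + 181 = 1468
Selection 11: 1468 + 181 = 1649
Selection 12: 1649 + 181 = 1830
Selection 13: 1830 + 181 = 2011
Selection 14: 2011 + 181 = 2192
Selection 15: 2192 + 181 = 2373
Selection 16: 2373 + 181 = 2554

3483, 20, 201, 382, 563, 744, 925, 1106, 1287, 1468, 1649, 1830, 2011, 2192, 2373, 2554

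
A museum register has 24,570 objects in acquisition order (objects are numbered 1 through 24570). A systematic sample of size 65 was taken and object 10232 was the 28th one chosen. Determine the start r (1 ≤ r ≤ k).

k = 24570/65 = 378
r = 10232 − (28−1)×378 = 10232 − 10206 = 26

26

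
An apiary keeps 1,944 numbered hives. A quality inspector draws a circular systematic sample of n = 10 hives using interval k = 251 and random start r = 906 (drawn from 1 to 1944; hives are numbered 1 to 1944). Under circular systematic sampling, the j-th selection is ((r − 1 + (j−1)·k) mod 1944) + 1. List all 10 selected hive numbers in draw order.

906, 1157, 1408, 1659, 1910, 217, 468, 719, 970, 1221

Selection 1: 906
Selection 2: 906 + 251 = 1157
Selection 3: 1157 + 251 = 1408
Selection 4: 1408 + 251 = 1659
Selection 5: 1659 + 251 = 1910
Selection 6: 1910 + 251 = 2161 → 2161 − 1944 = 217
Selection 7: 217 + 251 = 468
Selection 8: 468 + 251 = 719
Selection 9: 719 + 251 = 970
Selection 10: 970 + 251 = 1221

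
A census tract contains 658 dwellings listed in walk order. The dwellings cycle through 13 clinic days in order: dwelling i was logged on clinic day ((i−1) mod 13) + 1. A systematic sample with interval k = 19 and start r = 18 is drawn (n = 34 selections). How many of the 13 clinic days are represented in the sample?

13

Consecutive selections differ by k = 19, so their clinic day numbers differ by 19 mod 13 = 6.
gcd(19, 13) = 1, so the sample visits 13/1 = 13 distinct residues mod 13.
Start 18 is clinic day 5; the clinic days hit are 1, 2, 3, 4, 5, 6, 7, 8, 9, 10, 11, 12, 13.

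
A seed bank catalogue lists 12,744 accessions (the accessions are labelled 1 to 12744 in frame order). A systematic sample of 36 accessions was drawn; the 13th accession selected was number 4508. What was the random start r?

k = 12744/36 = 354
r = 4508 − (13−1)×354 = 4508 − 4248 = 260

260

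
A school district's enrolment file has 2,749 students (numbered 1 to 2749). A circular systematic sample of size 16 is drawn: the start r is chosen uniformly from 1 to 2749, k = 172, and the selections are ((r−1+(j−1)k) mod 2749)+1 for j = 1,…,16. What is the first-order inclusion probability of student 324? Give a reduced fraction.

16/2749

For each position j, as r ranges over 1…2749 the j-th selection hits every student exactly once, so student 324 is selected for exactly 16 of the 2749 starts.
Inclusion probability = 16/2749.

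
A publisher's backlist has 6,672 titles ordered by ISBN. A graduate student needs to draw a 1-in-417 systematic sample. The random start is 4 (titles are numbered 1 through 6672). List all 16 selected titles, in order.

4, 421, 838, 1255, 1672, 2089, 2506, 2923, 3340, 3757, 4174, 4591, 5008, 5425, 5842, 6259

title 1: 4
title 2: 4 + 417 = 421
title 3: 421 + 417 = 838
title 4: 838 + 417 = 1255
title 5: 1255 + 417 = 1672
title 6: 1672 + 417 = 2089
title 7: 2089 + 417 = 2506
title 8: 2506 + 417 = 2923
title 9: 2923 + 417 = 3340
title 10: 3340 + 417 = 3757
title 11: 3757 + 417 = 4174
title 12: 4174 + 417 = 4591
title 13: 4591 + 417 = 5008
title 14: 5008 + 417 = 5425
title 15: 5425 + 417 = 5842
title 16: 5842 + 417 = 6259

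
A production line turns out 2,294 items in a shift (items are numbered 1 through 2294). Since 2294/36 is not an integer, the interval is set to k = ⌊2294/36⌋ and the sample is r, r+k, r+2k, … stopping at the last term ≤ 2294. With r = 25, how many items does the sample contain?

k = ⌊2294/36⌋ = 63
Achieved size = ⌊(2294 − 25)/63⌋ + 1 = ⌊2269/63⌋ + 1 = 36 + 1 = 37
(last selection: 25 + 36×63 = 2293 ≤ 2294; next would be 2356 > 2294)

37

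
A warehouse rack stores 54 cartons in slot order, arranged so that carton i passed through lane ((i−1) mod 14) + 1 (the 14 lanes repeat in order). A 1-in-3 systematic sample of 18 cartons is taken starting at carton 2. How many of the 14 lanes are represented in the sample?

Consecutive selections differ by k = 3, so their lane numbers differ by 3 mod 14 = 3.
gcd(3, 14) = 1, so the sample visits 14/1 = 14 distinct residues mod 14.
Start 2 is lane 2; the lanes hit are 1, 2, 3, 4, 5, 6, 7, 8, 9, 10, 11, 12, 13, 14.

14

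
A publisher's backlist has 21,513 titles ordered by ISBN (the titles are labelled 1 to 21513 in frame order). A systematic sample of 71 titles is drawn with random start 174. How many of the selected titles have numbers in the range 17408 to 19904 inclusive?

k = 21513/71 = 303
First selection ≥ 17408: 174 + ⌈(17408−174)/303⌉·303 = 174 + 57×303 = 17445
Last selection ≤ 19904: 174 + ⌊(19904−174)/303⌋·303 = 174 + 65×303 = 19869
Count = 65 − 57 + 1 = 9

9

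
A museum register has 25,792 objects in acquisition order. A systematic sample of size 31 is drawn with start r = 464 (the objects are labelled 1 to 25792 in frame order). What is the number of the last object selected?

k = 25792/31 = 832
31st selection = r + (31−1)·k = 464 + 30×832 = 464 + 24960 = 25424

25424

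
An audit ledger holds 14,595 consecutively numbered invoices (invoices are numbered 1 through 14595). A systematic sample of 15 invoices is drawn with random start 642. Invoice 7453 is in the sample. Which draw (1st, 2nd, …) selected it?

8

k = 14595/15 = 973
position = (7453 − 642)/973 + 1 = 6811/973 + 1 = 7 + 1 = 8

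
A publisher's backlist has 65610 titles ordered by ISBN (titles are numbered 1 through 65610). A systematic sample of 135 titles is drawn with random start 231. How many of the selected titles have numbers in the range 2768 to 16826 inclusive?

29

k = 65610/135 = 486
First selection ≥ 2768: 231 + ⌈(2768−231)/486⌉·486 = 231 + 6×486 = 3147
Last selection ≤ 16826: 231 + ⌊(16826−231)/486⌋·486 = 231 + 34×486 = 16755
Count = 34 − 6 + 1 = 29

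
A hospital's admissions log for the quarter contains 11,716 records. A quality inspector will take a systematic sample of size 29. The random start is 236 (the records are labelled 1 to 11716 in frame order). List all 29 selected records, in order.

k = N/n = 11716/29 = 404
record 1: 236
record 2: 236 + 404 = 640
record 3: 640 + 404 = 1044
record 4: 1044 + 404 = 1448
record 5: 1448 + 404 = 1852
record 6: 1852 + 404 = 2256
record 7: 2256 + 404 = 2660
record 8: 2660 + 404 = 3064
record 9: 3064 + 404 = 3468
record 10: 3468 + 404 = 3872
record 11: 3872 + 404 = 4276
record 12: 4276 + 404 = 4680
record 13: 4680 + 404 = 5084
record 14: 5084 + 404 = 5488
record 15: 5488 + 404 = 5892
record 16: 5892 + 404 = 6296
record 17: 6296 + 404 = 6700
record 18: 6700 + 404 = 7104
record 19: 7104 + 404 = 7508
record 20: 7508 + 404 = 7912
record 21: 7912 + 404 = 8316
record 22: 8316 + 404 = 8720
record 23: 8720 + 404 = 9124
record 24: 9124 + 404 = 9528
record 25: 9528 + 404 = 9932
record 26: 9932 + 404 = 10336
record 27: 10336 + 404 = 10740
record 28: 10740 + 404 = 11144
record 29: 11144 + 404 = 11548

236, 640, 1044, 1448, 1852, 2256, 2660, 3064, 3468, 3872, 4276, 4680, 5084, 5488, 5892, 6296, 6700, 7104, 7508, 7912, 8316, 8720, 9124, 9528, 9932, 10336, 10740, 11144, 11548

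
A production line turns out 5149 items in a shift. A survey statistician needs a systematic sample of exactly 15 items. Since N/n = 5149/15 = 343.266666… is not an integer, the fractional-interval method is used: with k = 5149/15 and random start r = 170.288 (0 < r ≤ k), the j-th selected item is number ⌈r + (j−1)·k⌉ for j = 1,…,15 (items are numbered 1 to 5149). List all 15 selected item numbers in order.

171, 514, 857, 1201, 1544, 1887, 2230, 2574, 2917, 3260, 3603, 3947, 4290, 4633, 4977

j=1: r + 0k = 170.288 → ⌈·⌉ = 171
j=2: r + 1k = 513.554666… → ⌈·⌉ = 514
j=3: r + 2k = 856.821333… → ⌈·⌉ = 857
j=4: r + 3k = 1200.088 → ⌈·⌉ = 1201
j=5: r + 4k = 1543.354666… → ⌈·⌉ = 1544
j=6: r + 5k = 1886.621333… → ⌈·⌉ = 1887
j=7: r + 6k = 2229.888 → ⌈·⌉ = 2230
j=8: r + 7k = 2573.154666… → ⌈·⌉ = 2574
j=9: r + 8k = 2916.421333… → ⌈·⌉ = 2917
j=10: r + 9k = 3259.688 → ⌈·⌉ = 3260
j=11: r + 10k = 3602.954666… → ⌈·⌉ = 3603
j=12: r + 11k = 3946.221333… → ⌈·⌉ = 3947
j=13: r + 12k = 4289.488 → ⌈·⌉ = 4290
j=14: r + 13k = 4632.754666… → ⌈·⌉ = 4633
j=15: r + 14k = 4976.021333… → ⌈·⌉ = 4977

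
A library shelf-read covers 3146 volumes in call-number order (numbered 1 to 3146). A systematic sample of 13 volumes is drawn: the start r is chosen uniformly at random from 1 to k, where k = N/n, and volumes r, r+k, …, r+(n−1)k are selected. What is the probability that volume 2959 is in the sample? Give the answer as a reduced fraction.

k = 3146/13 = 242.
Volume 2959 is selected iff r ≡ 2959 (mod 242); exactly one such r in {1,…,242}.
Inclusion probability = 1/242.

1/242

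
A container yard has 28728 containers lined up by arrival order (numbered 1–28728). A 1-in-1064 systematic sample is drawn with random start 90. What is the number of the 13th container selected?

12858

k = 1064
13th selection = r + (13−1)·k = 90 + 12×1064 = 90 + 12768 = 12858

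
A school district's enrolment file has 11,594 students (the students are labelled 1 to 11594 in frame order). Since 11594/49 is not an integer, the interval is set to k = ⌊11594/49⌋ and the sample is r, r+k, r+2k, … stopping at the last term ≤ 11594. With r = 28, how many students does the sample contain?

k = ⌊11594/49⌋ = 236
Achieved size = ⌊(11594 − 28)/236⌋ + 1 = ⌊11566/236⌋ + 1 = 49 + 1 = 50
(last selection: 28 + 49×236 = 11592 ≤ 11594; next would be 11828 > 11594)

50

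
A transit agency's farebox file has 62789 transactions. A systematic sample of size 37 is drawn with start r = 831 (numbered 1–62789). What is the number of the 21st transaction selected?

34771

k = 62789/37 = 1697
21st selection = r + (21−1)·k = 831 + 20×1697 = 831 + 33940 = 34771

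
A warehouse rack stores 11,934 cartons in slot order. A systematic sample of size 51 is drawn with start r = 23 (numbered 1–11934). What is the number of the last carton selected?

k = 11934/51 = 234
51st selection = r + (51−1)·k = 23 + 50×234 = 23 + 11700 = 11723

11723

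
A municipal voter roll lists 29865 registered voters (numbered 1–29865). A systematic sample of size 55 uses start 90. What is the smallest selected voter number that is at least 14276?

14751

k = 29865/55 = 543
Steps past start: ⌈(14276 − 90)/543⌉ = ⌈14186/543⌉ = 27
Selected voter: 90 + 27×543 = 14751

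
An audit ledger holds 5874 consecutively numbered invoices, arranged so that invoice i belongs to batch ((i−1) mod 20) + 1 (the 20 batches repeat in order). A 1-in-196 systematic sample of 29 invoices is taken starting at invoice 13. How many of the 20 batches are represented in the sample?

5

Consecutive selections differ by k = 196, so their batch numbers differ by 196 mod 20 = 16.
gcd(196, 20) = 4, so the sample visits 20/4 = 5 distinct residues mod 20.
Start 13 is batch 13; the batches hit are 1, 5, 9, 13, 17.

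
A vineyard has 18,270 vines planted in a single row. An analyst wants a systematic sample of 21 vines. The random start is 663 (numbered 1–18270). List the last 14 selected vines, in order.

6753, 7623, 8493, 9363, 10233, 11103, 11973, 12843, 13713, 14583, 15453, 16323, 17193, 18063

k = N/n = 18270/21 = 870
8th selection = 663 + 7×870 = 6753
9th: 6753 + 870 = 7623
10th: 7623 + 870 = 8493
11th: 8493 + 870 = 9363
12th: 9363 + 870 = 10233
13th: 10233 + 870 = 11103
14th: 11103 + 870 = 11973
15th: 11973 + 870 = 12843
16th: 12843 + 870 = 13713
17th: 13713 + 870 = 14583
18th: 14583 + 870 = 15453
19th: 15453 + 870 = 16323
20th: 16323 + 870 = 17193
21st: 17193 + 870 = 18063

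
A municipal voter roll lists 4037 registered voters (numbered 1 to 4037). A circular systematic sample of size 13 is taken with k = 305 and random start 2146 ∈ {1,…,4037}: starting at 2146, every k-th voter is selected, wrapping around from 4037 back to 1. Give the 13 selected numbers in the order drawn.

Selection 1: 2146
Selection 2: 2146 + 305 = 2451
Selection 3: 2451 + 305 = 2756
Selection 4: 2756 + 305 = 3061
Selection 5: 3061 + 305 = 3366
Selection 6: 3366 + 305 = 3671
Selection 7: 3671 + 305 = 3976
Selection 8: 3976 + 305 = 4281 → 4281 − 4037 = 244
Selection 9: 244 + 305 = 549
Selection 10: 549 + 305 = 854
Selection 11: 854 + 305 = 1159
Selection 12: 1159 + 305 = 1464
Selection 13: 1464 + 305 = 1769

2146, 2451, 2756, 3061, 3366, 3671, 3976, 244, 549, 854, 1159, 1464, 1769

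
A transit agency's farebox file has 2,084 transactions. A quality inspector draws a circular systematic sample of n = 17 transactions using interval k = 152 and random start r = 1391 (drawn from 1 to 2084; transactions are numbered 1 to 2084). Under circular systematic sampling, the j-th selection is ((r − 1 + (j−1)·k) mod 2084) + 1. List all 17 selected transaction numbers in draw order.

1391, 1543, 1695, 1847, 1999, 67, 219, 371, 523, 675, 827, 979, 1131, 1283, 1435, 1587, 1739

Selection 1: 1391
Selection 2: 1391 + 152 = 1543
Selection 3: 1543 + 152 = 1695
Selection 4: 1695 + 152 = 1847
Selection 5: 1847 + 152 = 1999
Selection 6: 1999 + 152 = 2151 → 2151 − 2084 = 67
Selection 7: 67 + 152 = 219
Selection 8: 219 + 152 = 371
Selection 9: 371 + 152 = 523
Selection 10: 523 + 152 = 675
Selection 11: 675 + 152 = 827
Selection 12: 827 + 152 = 979
Selection 13: 979 + 152 = 1131
Selection 14: 1131 + 152 = 1283
Selection 15: 1283 + 152 = 1435
Selection 16: 1435 + 152 = 1587
Selection 17: 1587 + 152 = 1739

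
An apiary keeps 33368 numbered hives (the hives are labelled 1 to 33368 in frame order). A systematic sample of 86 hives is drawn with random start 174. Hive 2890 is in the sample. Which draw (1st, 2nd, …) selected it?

8

k = 33368/86 = 388
position = (2890 − 174)/388 + 1 = 2716/388 + 1 = 7 + 1 = 8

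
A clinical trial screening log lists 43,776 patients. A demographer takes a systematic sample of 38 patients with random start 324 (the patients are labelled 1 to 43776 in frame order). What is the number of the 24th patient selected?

26820

k = 43776/38 = 1152
24th selection = r + (24−1)·k = 324 + 23×1152 = 324 + 26496 = 26820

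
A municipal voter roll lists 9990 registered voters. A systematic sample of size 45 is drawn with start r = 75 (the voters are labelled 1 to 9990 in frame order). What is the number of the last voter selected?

9843

k = 9990/45 = 222
45th selection = r + (45−1)·k = 75 + 44×222 = 75 + 9768 = 9843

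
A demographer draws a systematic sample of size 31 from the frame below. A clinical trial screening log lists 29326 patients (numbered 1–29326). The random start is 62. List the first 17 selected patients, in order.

k = N/n = 29326/31 = 946
patient 1: 62
patient 2: 62 + 946 = 1008
patient 3: 1008 + 946 = 1954
patient 4: 1954 + 946 = 2900
patient 5: 2900 + 946 = 3846
patient 6: 3846 + 946 = 4792
patient 7: 4792 + 946 = 5738
patient 8: 5738 + 946 = 6684
patient 9: 6684 + 946 = 7630
patient 10: 7630 + 946 = 8576
patient 11: 8576 + 946 = 9522
patient 12: 9522 + 946 = 10468
patient 13: 10468 + 946 = 11414
patient 14: 11414 + 946 = 12360
patient 15: 12360 + 946 = 13306
patient 16: 13306 + 946 = 14252
patient 17: 14252 + 946 = 15198

62, 1008, 1954, 2900, 3846, 4792, 5738, 6684, 7630, 8576, 9522, 10468, 11414, 12360, 13306, 14252, 15198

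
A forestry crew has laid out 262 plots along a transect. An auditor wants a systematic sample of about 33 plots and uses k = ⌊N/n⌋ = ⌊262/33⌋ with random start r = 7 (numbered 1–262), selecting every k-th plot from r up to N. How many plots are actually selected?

k = ⌊262/33⌋ = 7
Achieved size = ⌊(262 − 7)/7⌋ + 1 = ⌊255/7⌋ + 1 = 36 + 1 = 37
(last selection: 7 + 36×7 = 259 ≤ 262; next would be 266 > 262)

37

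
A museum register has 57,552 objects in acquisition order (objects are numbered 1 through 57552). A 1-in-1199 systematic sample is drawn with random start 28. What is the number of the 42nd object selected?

49187

k = 1199
42nd selection = r + (42−1)·k = 28 + 41×1199 = 28 + 49159 = 49187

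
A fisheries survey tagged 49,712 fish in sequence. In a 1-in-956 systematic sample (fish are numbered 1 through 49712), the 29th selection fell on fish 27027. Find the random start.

259

k = 956
r = 27027 − (29−1)×956 = 27027 − 26768 = 259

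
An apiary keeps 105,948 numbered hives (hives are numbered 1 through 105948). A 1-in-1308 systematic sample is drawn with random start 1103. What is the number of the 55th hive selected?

k = 1308
55th selection = r + (55−1)·k = 1103 + 54×1308 = 1103 + 70632 = 71735

71735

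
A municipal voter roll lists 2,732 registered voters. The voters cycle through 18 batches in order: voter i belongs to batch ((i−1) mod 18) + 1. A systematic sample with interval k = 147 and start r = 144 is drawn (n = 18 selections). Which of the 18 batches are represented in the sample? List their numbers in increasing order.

3, 6, 9, 12, 15, 18

Consecutive selections differ by k = 147, so their batch numbers differ by 147 mod 18 = 3.
gcd(147, 18) = 3, so the sample visits 18/3 = 6 distinct residues mod 18.
Start 144 is batch 18; the batches hit are 3, 6, 9, 12, 15, 18.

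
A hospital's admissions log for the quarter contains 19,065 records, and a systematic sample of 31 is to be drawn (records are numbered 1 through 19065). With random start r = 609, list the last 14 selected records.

11064, 11679, 12294, 12909, 13524, 14139, 14754, 15369, 15984, 16599, 17214, 17829, 18444, 19059

k = N/n = 19065/31 = 615
18th selection = 609 + 17×615 = 11064
19th: 11064 + 615 = 11679
20th: 11679 + 615 = 12294
21st: 12294 + 615 = 12909
22nd: 12909 + 615 = 13524
23rd: 13524 + 615 = 14139
24th: 14139 + 615 = 14754
25th: 14754 + 615 = 15369
26th: 15369 + 615 = 15984
27th: 15984 + 615 = 16599
28th: 16599 + 615 = 17214
29th: 17214 + 615 = 17829
30th: 17829 + 615 = 18444
31st: 18444 + 615 = 19059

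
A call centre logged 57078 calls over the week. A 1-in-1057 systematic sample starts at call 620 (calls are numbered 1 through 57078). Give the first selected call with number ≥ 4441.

k = 1057
Steps past start: ⌈(4441 − 620)/1057⌉ = ⌈3821/1057⌉ = 4
Selected call: 620 + 4×1057 = 4848

4848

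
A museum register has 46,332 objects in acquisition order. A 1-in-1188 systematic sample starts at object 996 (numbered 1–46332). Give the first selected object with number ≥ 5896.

6936

k = 1188
Steps past start: ⌈(5896 − 996)/1188⌉ = ⌈4900/1188⌉ = 5
Selected object: 996 + 5×1188 = 6936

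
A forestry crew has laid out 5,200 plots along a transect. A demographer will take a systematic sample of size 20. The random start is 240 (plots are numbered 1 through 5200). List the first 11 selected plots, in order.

240, 500, 760, 1020, 1280, 1540, 1800, 2060, 2320, 2580, 2840

k = N/n = 5200/20 = 260
plot 1: 240
plot 2: 240 + 260 = 500
plot 3: 500 + 260 = 760
plot 4: 760 + 260 = 1020
plot 5: 1020 + 260 = 1280
plot 6: 1280 + 260 = 1540
plot 7: 1540 + 260 = 1800
plot 8: 1800 + 260 = 2060
plot 9: 2060 + 260 = 2320
plot 10: 2320 + 260 = 2580
plot 11: 2580 + 260 = 2840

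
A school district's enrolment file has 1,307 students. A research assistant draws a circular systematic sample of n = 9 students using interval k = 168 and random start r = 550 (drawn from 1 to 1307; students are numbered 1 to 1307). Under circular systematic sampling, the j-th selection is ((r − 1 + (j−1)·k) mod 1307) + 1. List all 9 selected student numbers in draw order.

Selection 1: 550
Selection 2: 550 + 168 = 718
Selection 3: 718 + 168 = 886
Selection 4: 886 + 168 = 1054
Selection 5: 1054 + 168 = 1222
Selection 6: 1222 + 168 = 1390 → 1390 − 1307 = 83
Selection 7: 83 + 168 = 251
Selection 8: 251 + 168 = 419
Selection 9: 419 + 168 = 587

550, 718, 886, 1054, 1222, 83, 251, 419, 587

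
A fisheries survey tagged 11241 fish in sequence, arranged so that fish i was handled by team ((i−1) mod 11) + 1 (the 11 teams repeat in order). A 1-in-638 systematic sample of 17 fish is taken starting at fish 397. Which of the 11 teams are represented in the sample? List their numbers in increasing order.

Consecutive selections differ by k = 638, so their team numbers differ by 638 mod 11 = 0.
gcd(638, 11) = 11, so the sample visits 11/11 = 1 distinct residues mod 11.
Start 397 is team 1; the teams hit are 1.

1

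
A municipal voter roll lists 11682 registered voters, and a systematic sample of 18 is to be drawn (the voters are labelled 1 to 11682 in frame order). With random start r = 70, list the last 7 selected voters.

k = N/n = 11682/18 = 649
12th selection = 70 + 11×649 = 7209
13th: 7209 + 649 = 7858
14th: 7858 + 649 = 8507
15th: 8507 + 649 = 9156
16th: 9156 + 649 = 9805
17th: 9805 + 649 = 10454
18th: 10454 + 649 = 11103

7209, 7858, 8507, 9156, 9805, 10454, 11103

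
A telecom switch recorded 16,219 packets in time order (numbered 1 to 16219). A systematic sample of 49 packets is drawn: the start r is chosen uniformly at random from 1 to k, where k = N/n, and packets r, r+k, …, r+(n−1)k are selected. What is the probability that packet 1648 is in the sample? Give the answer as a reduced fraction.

1/331

k = 16219/49 = 331.
Packet 1648 is selected iff r ≡ 1648 (mod 331); exactly one such r in {1,…,331}.
Inclusion probability = 1/331.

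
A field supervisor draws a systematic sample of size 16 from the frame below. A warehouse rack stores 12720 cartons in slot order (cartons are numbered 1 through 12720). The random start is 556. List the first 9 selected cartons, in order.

556, 1351, 2146, 2941, 3736, 4531, 5326, 6121, 6916

k = N/n = 12720/16 = 795
carton 1: 556
carton 2: 556 + 795 = 1351
carton 3: 1351 + 795 = 2146
carton 4: 2146 + 795 = 2941
carton 5: 2941 + 795 = 3736
carton 6: 3736 + 795 = 4531
carton 7: 4531 + 795 = 5326
carton 8: 5326 + 795 = 6121
carton 9: 6121 + 795 = 6916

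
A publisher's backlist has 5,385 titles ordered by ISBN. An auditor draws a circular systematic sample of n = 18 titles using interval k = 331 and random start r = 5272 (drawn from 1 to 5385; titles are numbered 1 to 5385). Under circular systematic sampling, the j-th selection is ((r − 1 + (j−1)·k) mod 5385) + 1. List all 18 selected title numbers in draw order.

5272, 218, 549, 880, 1211, 1542, 1873, 2204, 2535, 2866, 3197, 3528, 3859, 4190, 4521, 4852, 5183, 129

Selection 1: 5272
Selection 2: 5272 + 331 = 5603 → 5603 − 5385 = 218
Selection 3: 218 + 331 = 549
Selection 4: 549 + 331 = 880
Selection 5: 880 + 331 = 1211
Selection 6: 1211 + 331 = 1542
Selection 7: 1542 + 331 = 1873
Selection 8: 1873 + 331 = 2204
Selection 9: 2204 + 331 = 2535
Selection 10: 2535 + 331 = 2866
Selection 11: 2866 + 331 = 3197
Selection 12: 3197 + 331 = 3528
Selection 13: 3528 + 331 = 3859
Selection 14: 3859 + 331 = 4190
Selection 15: 4190 + 331 = 4521
Selection 16: 4521 + 331 = 4852
Selection 17: 4852 + 331 = 5183
Selection 18: 5183 + 331 = 5514 → 5514 − 5385 = 129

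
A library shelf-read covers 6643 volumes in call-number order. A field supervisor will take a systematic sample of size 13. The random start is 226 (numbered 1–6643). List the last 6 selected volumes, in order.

3803, 4314, 4825, 5336, 5847, 6358

k = N/n = 6643/13 = 511
8th selection = 226 + 7×511 = 3803
9th: 3803 + 511 = 4314
10th: 4314 + 511 = 4825
11th: 4825 + 511 = 5336
12th: 5336 + 511 = 5847
13th: 5847 + 511 = 6358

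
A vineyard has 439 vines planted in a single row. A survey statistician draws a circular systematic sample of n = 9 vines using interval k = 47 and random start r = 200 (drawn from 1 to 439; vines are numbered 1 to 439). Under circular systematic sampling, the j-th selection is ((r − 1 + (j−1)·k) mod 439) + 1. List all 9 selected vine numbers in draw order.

200, 247, 294, 341, 388, 435, 43, 90, 137

Selection 1: 200
Selection 2: 200 + 47 = 247
Selection 3: 247 + 47 = 294
Selection 4: 294 + 47 = 341
Selection 5: 341 + 47 = 388
Selection 6: 388 + 47 = 435
Selection 7: 435 + 47 = 482 → 482 − 439 = 43
Selection 8: 43 + 47 = 90
Selection 9: 90 + 47 = 137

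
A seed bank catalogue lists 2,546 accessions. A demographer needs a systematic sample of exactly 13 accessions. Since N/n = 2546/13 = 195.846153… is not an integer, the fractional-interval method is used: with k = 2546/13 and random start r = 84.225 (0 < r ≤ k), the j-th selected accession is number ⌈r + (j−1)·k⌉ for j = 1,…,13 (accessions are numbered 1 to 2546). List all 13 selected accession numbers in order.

j=1: r + 0k = 84.225 → ⌈·⌉ = 85
j=2: r + 1k = 280.071153… → ⌈·⌉ = 281
j=3: r + 2k = 475.917307… → ⌈·⌉ = 476
j=4: r + 3k = 671.763461… → ⌈·⌉ = 672
j=5: r + 4k = 867.609615… → ⌈·⌉ = 868
j=6: r + 5k = 1063.455769… → ⌈·⌉ = 1064
j=7: r + 6k = 1259.301923… → ⌈·⌉ = 1260
j=8: r + 7k = 1455.148076… → ⌈·⌉ = 1456
j=9: r + 8k = 1650.994230… → ⌈·⌉ = 1651
j=10: r + 9k = 1846.840384… → ⌈·⌉ = 1847
j=11: r + 10k = 2042.686538… → ⌈·⌉ = 2043
j=12: r + 11k = 2238.532692… → ⌈·⌉ = 2239
j=13: r + 12k = 2434.378846… → ⌈·⌉ = 2435

85, 281, 476, 672, 868, 1064, 1260, 1456, 1651, 1847, 2043, 2239, 2435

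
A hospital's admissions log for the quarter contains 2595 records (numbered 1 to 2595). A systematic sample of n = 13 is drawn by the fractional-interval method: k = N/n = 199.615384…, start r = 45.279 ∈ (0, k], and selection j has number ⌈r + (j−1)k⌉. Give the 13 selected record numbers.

46, 245, 445, 645, 844, 1044, 1243, 1443, 1643, 1842, 2042, 2242, 2441

j=1: r + 0k = 45.279 → ⌈·⌉ = 46
j=2: r + 1k = 244.894384… → ⌈·⌉ = 245
j=3: r + 2k = 444.509769… → ⌈·⌉ = 445
j=4: r + 3k = 644.125153… → ⌈·⌉ = 645
j=5: r + 4k = 843.740538… → ⌈·⌉ = 844
j=6: r + 5k = 1043.355923… → ⌈·⌉ = 1044
j=7: r + 6k = 1242.971307… → ⌈·⌉ = 1243
j=8: r + 7k = 1442.586692… → ⌈·⌉ = 1443
j=9: r + 8k = 1642.202076… → ⌈·⌉ = 1643
j=10: r + 9k = 1841.817461… → ⌈·⌉ = 1842
j=11: r + 10k = 2041.432846… → ⌈·⌉ = 2042
j=12: r + 11k = 2241.048230… → ⌈·⌉ = 2242
j=13: r + 12k = 2440.663615… → ⌈·⌉ = 2441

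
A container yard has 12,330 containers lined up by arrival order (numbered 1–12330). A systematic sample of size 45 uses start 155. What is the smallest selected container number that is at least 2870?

2895

k = 12330/45 = 274
Steps past start: ⌈(2870 − 155)/274⌉ = ⌈2715/274⌉ = 10
Selected container: 155 + 10×274 = 2895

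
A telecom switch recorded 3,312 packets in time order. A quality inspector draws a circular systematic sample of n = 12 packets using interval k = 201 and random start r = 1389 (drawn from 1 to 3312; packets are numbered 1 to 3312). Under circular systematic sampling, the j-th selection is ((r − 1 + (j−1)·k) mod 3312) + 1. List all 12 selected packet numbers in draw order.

1389, 1590, 1791, 1992, 2193, 2394, 2595, 2796, 2997, 3198, 87, 288

Selection 1: 1389
Selection 2: 1389 + 201 = 1590
Selection 3: 1590 + 201 = 1791
Selection 4: 1791 + 201 = 1992
Selection 5: 1992 + 201 = 2193
Selection 6: 2193 + 201 = 2394
Selection 7: 2394 + 201 = 2595
Selection 8: 2595 + 201 = 2796
Selection 9: 2796 + 201 = 2997
Selection 10: 2997 + 201 = 3198
Selection 11: 3198 + 201 = 3399 → 3399 − 3312 = 87
Selection 12: 87 + 201 = 288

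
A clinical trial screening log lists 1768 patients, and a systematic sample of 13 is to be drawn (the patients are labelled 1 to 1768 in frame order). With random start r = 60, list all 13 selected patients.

60, 196, 332, 468, 604, 740, 876, 1012, 1148, 1284, 1420, 1556, 1692

k = N/n = 1768/13 = 136
patient 1: 60
patient 2: 60 + 136 = 196
patient 3: 196 + 136 = 332
patient 4: 332 + 136 = 468
patient 5: 468 + 136 = 604
patient 6: 604 + 136 = 740
patient 7: 740 + 136 = 876
patient 8: 876 + 136 = 1012
patient 9: 1012 + 136 = 1148
patient 10: 1148 + 136 = 1284
patient 11: 1284 + 136 = 1420
patient 12: 1420 + 136 = 1556
patient 13: 1556 + 136 = 1692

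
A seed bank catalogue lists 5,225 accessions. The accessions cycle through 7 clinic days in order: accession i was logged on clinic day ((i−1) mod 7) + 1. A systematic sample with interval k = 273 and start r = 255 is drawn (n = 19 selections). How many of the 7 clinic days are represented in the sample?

1

Consecutive selections differ by k = 273, so their clinic day numbers differ by 273 mod 7 = 0.
gcd(273, 7) = 7, so the sample visits 7/7 = 1 distinct residues mod 7.
Start 255 is clinic day 3; the clinic days hit are 3.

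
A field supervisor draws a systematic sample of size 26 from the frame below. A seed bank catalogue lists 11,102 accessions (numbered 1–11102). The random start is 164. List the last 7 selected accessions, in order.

k = N/n = 11102/26 = 427
20th selection = 164 + 19×427 = 8277
21st: 8277 + 427 = 8704
22nd: 8704 + 427 = 9131
23rd: 9131 + 427 = 9558
24th: 9558 + 427 = 9985
25th: 9985 + 427 = 10412
26th: 10412 + 427 = 10839

8277, 8704, 9131, 9558, 9985, 10412, 10839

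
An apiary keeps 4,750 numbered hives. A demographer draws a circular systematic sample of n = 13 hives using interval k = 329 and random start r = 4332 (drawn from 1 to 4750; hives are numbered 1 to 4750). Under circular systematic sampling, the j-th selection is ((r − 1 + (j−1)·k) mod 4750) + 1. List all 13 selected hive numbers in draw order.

4332, 4661, 240, 569, 898, 1227, 1556, 1885, 2214, 2543, 2872, 3201, 3530

Selection 1: 4332
Selection 2: 4332 + 329 = 4661
Selection 3: 4661 + 329 = 4990 → 4990 − 4750 = 240
Selection 4: 240 + 329 = 569
Selection 5: 569 + 329 = 898
Selection 6: 898 + 329 = 1227
Selection 7: 1227 + 329 = 1556
Selection 8: 1556 + 329 = 1885
Selection 9: 1885 + 329 = 2214
Selection 10: 2214 + 329 = 2543
Selection 11: 2543 + 329 = 2872
Selection 12: 2872 + 329 = 3201
Selection 13: 3201 + 329 = 3530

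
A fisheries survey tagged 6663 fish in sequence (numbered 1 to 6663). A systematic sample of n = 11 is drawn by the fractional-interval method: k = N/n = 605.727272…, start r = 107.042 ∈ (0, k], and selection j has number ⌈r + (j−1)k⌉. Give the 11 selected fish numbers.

108, 713, 1319, 1925, 2530, 3136, 3742, 4348, 4953, 5559, 6165

j=1: r + 0k = 107.042 → ⌈·⌉ = 108
j=2: r + 1k = 712.769272… → ⌈·⌉ = 713
j=3: r + 2k = 1318.496545… → ⌈·⌉ = 1319
j=4: r + 3k = 1924.223818… → ⌈·⌉ = 1925
j=5: r + 4k = 2529.951090… → ⌈·⌉ = 2530
j=6: r + 5k = 3135.678363… → ⌈·⌉ = 3136
j=7: r + 6k = 3741.405636… → ⌈·⌉ = 3742
j=8: r + 7k = 4347.132909… → ⌈·⌉ = 4348
j=9: r + 8k = 4952.860181… → ⌈·⌉ = 4953
j=10: r + 9k = 5558.587454… → ⌈·⌉ = 5559
j=11: r + 10k = 6164.314727… → ⌈·⌉ = 6165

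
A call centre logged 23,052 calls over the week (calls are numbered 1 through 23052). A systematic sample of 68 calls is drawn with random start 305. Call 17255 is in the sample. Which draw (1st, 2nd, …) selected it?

k = 23052/68 = 339
position = (17255 − 305)/339 + 1 = 16950/339 + 1 = 50 + 1 = 51

51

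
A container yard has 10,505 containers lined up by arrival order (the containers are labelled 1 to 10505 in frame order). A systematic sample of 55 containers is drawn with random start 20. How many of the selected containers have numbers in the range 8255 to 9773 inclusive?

8

k = 10505/55 = 191
First selection ≥ 8255: 20 + ⌈(8255−20)/191⌉·191 = 20 + 44×191 = 8424
Last selection ≤ 9773: 20 + ⌊(9773−20)/191⌋·191 = 20 + 51×191 = 9761
Count = 51 − 44 + 1 = 8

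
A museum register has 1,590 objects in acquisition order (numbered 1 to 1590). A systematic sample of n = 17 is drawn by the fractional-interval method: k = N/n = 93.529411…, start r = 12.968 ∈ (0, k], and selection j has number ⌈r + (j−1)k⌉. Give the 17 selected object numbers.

j=1: r + 0k = 12.968 → ⌈·⌉ = 13
j=2: r + 1k = 106.497411… → ⌈·⌉ = 107
j=3: r + 2k = 200.026823… → ⌈·⌉ = 201
j=4: r + 3k = 293.556235… → ⌈·⌉ = 294
j=5: r + 4k = 387.085647… → ⌈·⌉ = 388
j=6: r + 5k = 480.615058… → ⌈·⌉ = 481
j=7: r + 6k = 574.144470… → ⌈·⌉ = 575
j=8: r + 7k = 667.673882… → ⌈·⌉ = 668
j=9: r + 8k = 761.203294… → ⌈·⌉ = 762
j=10: r + 9k = 854.732705… → ⌈·⌉ = 855
j=11: r + 10k = 948.262117… → ⌈·⌉ = 949
j=12: r + 11k = 1041.791529… → ⌈·⌉ = 1042
j=13: r + 12k = 1135.320941… → ⌈·⌉ = 1136
j=14: r + 13k = 1228.850352… → ⌈·⌉ = 1229
j=15: r + 14k = 1322.379764… → ⌈·⌉ = 1323
j=16: r + 15k = 1415.909176… → ⌈·⌉ = 1416
j=17: r + 16k = 1509.438588… → ⌈·⌉ = 1510

13, 107, 201, 294, 388, 481, 575, 668, 762, 855, 949, 1042, 1136, 1229, 1323, 1416, 1510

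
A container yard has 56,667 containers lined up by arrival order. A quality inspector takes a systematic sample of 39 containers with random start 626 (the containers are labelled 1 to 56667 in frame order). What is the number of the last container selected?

k = 56667/39 = 1453
39th selection = r + (39−1)·k = 626 + 38×1453 = 626 + 55214 = 55840

55840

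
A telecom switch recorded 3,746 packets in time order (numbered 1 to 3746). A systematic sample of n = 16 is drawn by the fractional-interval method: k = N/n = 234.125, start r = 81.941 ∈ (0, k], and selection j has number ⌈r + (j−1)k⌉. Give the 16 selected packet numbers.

j=1: r + 0k = 81.941 → ⌈·⌉ = 82
j=2: r + 1k = 316.066 → ⌈·⌉ = 317
j=3: r + 2k = 550.191 → ⌈·⌉ = 551
j=4: r + 3k = 784.316 → ⌈·⌉ = 785
j=5: r + 4k = 1018.441 → ⌈·⌉ = 1019
j=6: r + 5k = 1252.566 → ⌈·⌉ = 1253
j=7: r + 6k = 1486.691 → ⌈·⌉ = 1487
j=8: r + 7k = 1720.816 → ⌈·⌉ = 1721
j=9: r + 8k = 1954.941 → ⌈·⌉ = 1955
j=10: r + 9k = 2189.066 → ⌈·⌉ = 2190
j=11: r + 10k = 2423.191 → ⌈·⌉ = 2424
j=12: r + 11k = 2657.316 → ⌈·⌉ = 2658
j=13: r + 12k = 2891.441 → ⌈·⌉ = 2892
j=14: r + 13k = 3125.566 → ⌈·⌉ = 3126
j=15: r + 14k = 3359.691 → ⌈·⌉ = 3360
j=16: r + 15k = 3593.816 → ⌈·⌉ = 3594

82, 317, 551, 785, 1019, 1253, 1487, 1721, 1955, 2190, 2424, 2658, 2892, 3126, 3360, 3594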